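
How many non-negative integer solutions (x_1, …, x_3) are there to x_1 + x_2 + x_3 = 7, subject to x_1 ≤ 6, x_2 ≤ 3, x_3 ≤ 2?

By stars and bars, unrestricted non-negative solutions to x_1+…+x_3 = 7 number C(7+2,2) = 36.
Subtract solutions that violate a single cap (substitute x_i' = x_i − (cap_i+1)): x_1 ≥ 7 gives C(2,2) = 1; x_2 ≥ 4 gives C(5,2) = 10; x_3 ≥ 3 gives C(6,2) = 15. Together 26.
Add back pairs where two caps are both exceeded: 0 + 0 + 1 = 1.
By inclusion–exclusion the count is 36 − 26 + 1 = 11.

11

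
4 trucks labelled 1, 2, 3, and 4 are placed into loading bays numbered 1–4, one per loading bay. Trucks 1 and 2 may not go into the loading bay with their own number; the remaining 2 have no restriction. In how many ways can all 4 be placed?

14

Let Aᵢ (for i ∈ {1, 2}) be the placements that put truck i in its forbidden loading bay. Any j of these fix j positions, leaving (4−j)! ways to fill the rest, and there are C(2,j) ways to pick which j.
By inclusion–exclusion, the number of valid placements is Σ_{j=0}^{2} (−1)^j C(2,j)·(4−j)!.
Computing: 24 − 12 + 2 = 14.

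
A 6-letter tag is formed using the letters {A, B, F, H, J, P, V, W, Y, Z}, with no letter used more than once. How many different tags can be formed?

With no repetition, fill the 6 letters in order: 10 choices, then 9, down to 5.
That product is 10 × 9 × 8 × 7 × 6 × 5 = 151200.

151200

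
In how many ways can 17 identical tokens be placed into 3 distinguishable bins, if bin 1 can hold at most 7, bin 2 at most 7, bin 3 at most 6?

By stars and bars, unrestricted non-negative solutions to x_1+…+x_3 = 17 number C(17+2,2) = 171.
Subtract solutions that violate a single cap (substitute x_i' = x_i − (cap_i+1)): x_1 ≥ 8 gives C(11,2) = 55; x_2 ≥ 8 gives C(11,2) = 55; x_3 ≥ 7 gives C(12,2) = 66. Together 176.
Add back pairs where two caps are both exceeded: 3 + 6 + 6 = 15.
By inclusion–exclusion the count is 171 − 176 + 15 = 10.

10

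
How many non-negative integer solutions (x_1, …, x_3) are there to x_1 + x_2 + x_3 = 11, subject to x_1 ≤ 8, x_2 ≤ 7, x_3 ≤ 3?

26

Without the upper bounds there are C(13,2) = 78 ways to split 11 among 3 variables.
Subtract solutions that violate a single cap (substitute x_i' = x_i − (cap_i+1)): x_1 ≥ 9 gives C(4,2) = 6; x_2 ≥ 8 gives C(5,2) = 10; x_3 ≥ 4 gives C(9,2) = 36. Together 52.
No two caps can be exceeded simultaneously, so the pair terms are all 0.
By inclusion–exclusion the count is 78 − 52 + 0 = 26.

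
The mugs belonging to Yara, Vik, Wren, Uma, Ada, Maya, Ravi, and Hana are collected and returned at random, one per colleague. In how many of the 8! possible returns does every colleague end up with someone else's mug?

14833

This is the derangement count D_8: permutations of 8 items with no fixed point.
By inclusion–exclusion this is Σ_{j=0}^{8} (−1)^j C(8,j)·(8−j)!.
Computing: 40320 − 40320 + 20160 − 6720 + 1680 − 336 + 56 − 8 + 1 = 14833.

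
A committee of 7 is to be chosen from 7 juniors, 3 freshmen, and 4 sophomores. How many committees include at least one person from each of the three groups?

Total 7-person selections from all 14: C(14,7) = 3432.
Selections missing a whole group: no juniors → C(7,7) = 1; no freshmen → C(11,7) = 330; no sophomores → C(10,7) = 120.
Add back selections omitting two groups (i.e. drawn from a single group): C(7,7) + C(3,7) + C(4,7) = 1.
By inclusion–exclusion: 3432 − 451 + 1 = 2982.

2982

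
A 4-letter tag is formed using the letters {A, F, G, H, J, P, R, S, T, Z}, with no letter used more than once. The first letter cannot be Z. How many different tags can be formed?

4536

The first letter has 10−1 = 9 choices (anything except Z).
The remaining 3 letters are filled from the other 9 symbols without repetition: 9 × 8 × 7 = 504.
Total: 9 × 504 = 4536.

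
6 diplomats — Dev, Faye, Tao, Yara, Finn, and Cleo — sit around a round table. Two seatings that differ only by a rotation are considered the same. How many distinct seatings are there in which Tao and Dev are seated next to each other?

Treat {Tao, Dev} as one unit (2 internal orders) and seat the resulting 5 units around the table: (4)! circular arrangements.
So 2 × (4)! = 2 × 24 = 48.

48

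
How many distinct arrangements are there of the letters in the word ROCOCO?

60

ROCOCO has 6 letters with C appearing twice and O appearing 3 times.
Dividing 6! = 720 by 3!·2! = 12 for the repeated letters gives 60.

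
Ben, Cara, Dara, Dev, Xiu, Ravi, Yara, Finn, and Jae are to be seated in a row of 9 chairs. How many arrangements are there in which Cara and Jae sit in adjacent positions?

Treat {Cara, Jae} as a single unit. There are 8 units to order, and the pair itself can be ordered 2 ways.
So the count is 2·(8)! = 80640.

80640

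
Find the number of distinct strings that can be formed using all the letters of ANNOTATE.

Letter multiplicities in ANNOTATE: A×2, E×1, N×2, O×1, T×2.
Dividing 8! = 40320 by 2!·2!·2! = 8 for the repeated letters gives 5040.

5040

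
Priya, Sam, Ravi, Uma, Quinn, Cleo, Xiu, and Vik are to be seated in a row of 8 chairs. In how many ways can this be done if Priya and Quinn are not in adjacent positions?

Of the 8! = 40320 arrangements, those with Priya and Quinn adjacent number 2 × 7! = 10080 (treat the pair as a block with 2 internal orders).
So 40320 − 10080 = 30240 arrangements keep them apart.

30240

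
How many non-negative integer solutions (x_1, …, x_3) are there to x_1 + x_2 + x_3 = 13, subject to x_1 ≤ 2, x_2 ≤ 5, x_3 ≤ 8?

6

Without the upper bounds there are C(15,2) = 105 ways to split 13 among 3 variables.
Subtract solutions that violate a single cap (substitute x_i' = x_i − (cap_i+1)): x_1 ≥ 3 gives C(12,2) = 66; x_2 ≥ 6 gives C(9,2) = 36; x_3 ≥ 9 gives C(6,2) = 15. Together 117.
Add back pairs where two caps are both exceeded: 15 + 3 + 0 = 18.
By inclusion–exclusion the count is 105 − 117 + 18 = 6.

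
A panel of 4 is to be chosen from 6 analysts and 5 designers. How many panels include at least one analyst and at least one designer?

310

With no constraint there are C(11,4) = 330 possible selections.
Subtract selections that omit an entire group: no analysts → C(5,4) = 5; no designers → C(6,4) = 15.
Both groups omitted at once is impossible, so 330 − 20 = 310.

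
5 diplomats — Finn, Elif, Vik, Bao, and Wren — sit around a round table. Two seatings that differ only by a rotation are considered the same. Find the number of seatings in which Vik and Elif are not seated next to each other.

Without the restriction there are (4)! = 24 seatings.
Seatings with Vik beside Elif: treat them as a block with 2 internal orders, giving 2 × (3)! = 12.
Subtracting, 24 − 12 = 12.

12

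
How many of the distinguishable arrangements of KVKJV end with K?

Fix K in the last position and arrange the remaining 4 letters.
Those 4 letters have V appearing twice, giving (4)!/(2!) = 12.

12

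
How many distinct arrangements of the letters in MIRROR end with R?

With the last slot taken by R, it remains to arrange the other 5 letters (MIROR).
Those 5 letters have R appearing twice, giving (5)!/(2!) = 60.

60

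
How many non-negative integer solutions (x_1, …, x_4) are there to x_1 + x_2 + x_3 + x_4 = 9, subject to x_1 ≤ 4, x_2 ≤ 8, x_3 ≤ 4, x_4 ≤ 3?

95

Ignoring the caps, the number of non-negative solutions to x_1+…+x_4 = 9 is C(12,3) = 220.
Subtract solutions that violate a single cap (substitute x_i' = x_i − (cap_i+1)): x_1 ≥ 5 gives C(7,3) = 35; x_2 ≥ 9 gives C(3,3) = 1; x_3 ≥ 5 gives C(7,3) = 35; x_4 ≥ 4 gives C(8,3) = 56. Together 127.
Add back pairs where two caps are both exceeded: 0 + 0 + 1 + 0 + 0 + 1 = 2.
By inclusion–exclusion the count is 220 − 127 + 2 = 95.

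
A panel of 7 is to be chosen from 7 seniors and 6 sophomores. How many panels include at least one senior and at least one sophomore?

With no constraint there are C(13,7) = 1716 possible selections.
Selections missing a whole group: no seniors → C(6,7) = 0; no sophomores → C(7,7) = 1.
Both groups omitted at once is impossible, so 1716 − 1 = 1715.

1715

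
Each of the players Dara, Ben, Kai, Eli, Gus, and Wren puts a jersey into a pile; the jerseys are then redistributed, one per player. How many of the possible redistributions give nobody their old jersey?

265

Count assignments avoiding every fixed point. For any j of the 6 players fixed to their old jersey, the other 6−j can be arranged in (6−j)! ways.
By inclusion–exclusion this is Σ_{j=0}^{6} (−1)^j C(6,j)·(6−j)!.
Computing: 720 − 720 + 360 − 120 + 30 − 6 + 1 = 265.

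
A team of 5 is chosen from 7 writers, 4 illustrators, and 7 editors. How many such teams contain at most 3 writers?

8162

Split by how many writers are chosen (0 through 3).
Sum: C(7,0)·C(11,5) + C(7,1)·C(11,4) + C(7,2)·C(11,3) + C(7,3)·C(11,2) = 462 + 2310 + 3465 + 1925 = 8162.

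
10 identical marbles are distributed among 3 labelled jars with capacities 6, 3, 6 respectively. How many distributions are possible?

By stars and bars, unrestricted non-negative solutions to x_1+…+x_3 = 10 number C(10+2,2) = 66.
Subtract solutions that violate a single cap (substitute x_i' = x_i − (cap_i+1)): x_1 ≥ 7 gives C(5,2) = 10; x_2 ≥ 4 gives C(8,2) = 28; x_3 ≥ 7 gives C(5,2) = 10. Together 48.
No two caps can be exceeded simultaneously, so the pair terms are all 0.
By inclusion–exclusion the count is 66 − 48 + 0 = 18.

18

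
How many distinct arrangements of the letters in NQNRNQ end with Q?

20

Fix Q in the last position and arrange the remaining 5 letters.
Those 5 letters have N appearing 3 times, giving (5)!/(3!) = 20.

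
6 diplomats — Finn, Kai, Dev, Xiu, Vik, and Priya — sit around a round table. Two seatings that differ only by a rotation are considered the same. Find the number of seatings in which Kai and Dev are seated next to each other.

Treat {Kai, Dev} as one unit (2 internal orders) and seat the resulting 5 units around the table: (4)! circular arrangements.
So 2 × (4)! = 2 × 24 = 48.

48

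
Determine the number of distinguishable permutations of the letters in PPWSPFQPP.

The 9 letters of PPWSPFQPP have repeats: P appearing 5 times.
The number of distinct arrangements is 9!/(5!) = 362880/120 = 3024.

3024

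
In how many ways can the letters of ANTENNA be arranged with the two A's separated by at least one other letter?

There are 7!/(3!·2!) = 420 arrangements of ANTENNA in total.
Arrangements with the A's together: treat AA as one letter, giving (6)!/(3!) = 120.
Subtracting, 420 − 120 = 300 arrangements keep the A's apart.

300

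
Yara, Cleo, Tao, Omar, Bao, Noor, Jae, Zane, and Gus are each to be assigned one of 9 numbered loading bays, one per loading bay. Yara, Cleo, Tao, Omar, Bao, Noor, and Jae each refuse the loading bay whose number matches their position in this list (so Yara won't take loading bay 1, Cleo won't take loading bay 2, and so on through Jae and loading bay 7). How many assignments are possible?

165016

Let Aᵢ (for 1 ≤ i ≤ 7) be the placements that put person i in their forbidden loading bay. Any j of these fix j positions, leaving (9−j)! ways to fill the rest, and there are C(7,j) ways to pick which j.
By inclusion–exclusion, the number of valid placements is Σ_{j=0}^{7} (−1)^j C(7,j)·(9−j)!.
Computing: 362880 − 282240 + 105840 − 25200 + 4200 − 504 + 42 − 2 = 165016.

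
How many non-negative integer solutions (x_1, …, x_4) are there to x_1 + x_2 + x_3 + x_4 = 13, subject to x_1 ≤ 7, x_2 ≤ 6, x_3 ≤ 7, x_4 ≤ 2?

Without the upper bounds there are C(16,3) = 560 ways to split 13 among 4 variables.
Subtract solutions that violate a single cap (substitute x_i' = x_i − (cap_i+1)): x_1 ≥ 8 gives C(8,3) = 56; x_2 ≥ 7 gives C(9,3) = 84; x_3 ≥ 8 gives C(8,3) = 56; x_4 ≥ 3 gives C(13,3) = 286. Together 482.
Add back pairs where two caps are both exceeded: 0 + 0 + 10 + 0 + 20 + 10 = 40.
By inclusion–exclusion the count is 560 − 482 + 40 = 118.

118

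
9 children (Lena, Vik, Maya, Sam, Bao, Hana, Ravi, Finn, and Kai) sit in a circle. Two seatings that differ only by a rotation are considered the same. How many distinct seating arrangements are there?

Seat Lena anywhere (absorbing the rotational symmetry), then permute the other 8: (8)! = 40320.

40320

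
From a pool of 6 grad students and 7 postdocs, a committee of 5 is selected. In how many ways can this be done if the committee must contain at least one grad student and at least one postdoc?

With no constraint there are C(13,5) = 1287 possible selections.
Selections missing a whole group: no grad students → C(7,5) = 21; no postdocs → C(6,5) = 6.
Both groups omitted at once is impossible, so 1287 − 27 = 1260.

1260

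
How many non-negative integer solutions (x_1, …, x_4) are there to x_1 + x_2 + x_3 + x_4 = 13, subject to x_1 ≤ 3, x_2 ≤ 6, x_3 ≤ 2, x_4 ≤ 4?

Without the upper bounds there are C(16,3) = 560 ways to split 13 among 4 variables.
Subtract solutions that violate a single cap (substitute x_i' = x_i − (cap_i+1)): x_1 ≥ 4 gives C(12,3) = 220; x_2 ≥ 7 gives C(9,3) = 84; x_3 ≥ 3 gives C(13,3) = 286; x_4 ≥ 5 gives C(11,3) = 165. Together 755.
Add back pairs where two caps are both exceeded: 10 + 84 + 35 + 20 + 4 + 56 = 209.
Subtract triples: 0 + 0 + 4 + 0 = 4.
By inclusion–exclusion the count is 560 − 755 + 209 − 4 = 10.

10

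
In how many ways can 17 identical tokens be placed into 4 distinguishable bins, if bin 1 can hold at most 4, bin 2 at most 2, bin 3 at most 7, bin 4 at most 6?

Ignoring the caps, the number of non-negative solutions to x_1+…+x_4 = 17 is C(20,3) = 1140.
Subtract solutions that violate a single cap (substitute x_i' = x_i − (cap_i+1)): x_1 ≥ 5 gives C(15,3) = 455; x_2 ≥ 3 gives C(17,3) = 680; x_3 ≥ 8 gives C(12,3) = 220; x_4 ≥ 7 gives C(13,3) = 286. Together 1641.
Add back pairs where two caps are both exceeded: 220 + 35 + 56 + 84 + 120 + 10 = 525.
Subtract triples: 4 + 10 + 0 + 0 = 14.
By inclusion–exclusion the count is 1140 − 1641 + 525 − 14 = 10.

10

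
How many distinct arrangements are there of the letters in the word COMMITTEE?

45360

Letter multiplicities in COMMITTEE: C×1, E×2, I×1, M×2, O×1, T×2.
The number of distinct arrangements is 9!/(2!·2!·2!) = 362880/8 = 45360.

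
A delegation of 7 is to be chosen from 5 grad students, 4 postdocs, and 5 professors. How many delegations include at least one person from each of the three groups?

Total 7-person selections from all 14: C(14,7) = 3432.
Selections missing a whole group: no grad students → C(9,7) = 36; no postdocs → C(10,7) = 120; no professors → C(9,7) = 36.
Add back selections omitting two groups (i.e. drawn from a single group): C(5,7) + C(4,7) + C(5,7) = 0.
By inclusion–exclusion: 3432 − 192 + 0 = 3240.

3240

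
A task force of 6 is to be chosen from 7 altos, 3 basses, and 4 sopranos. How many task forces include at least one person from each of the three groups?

2331

With no constraint there are C(14,6) = 3003 possible selections.
Subtract selections that omit an entire group: no altos → C(7,6) = 7; no basses → C(11,6) = 462; no sopranos → C(10,6) = 210.
Add back selections omitting two groups (i.e. drawn from a single group): C(7,6) + C(3,6) + C(4,6) = 7.
By inclusion–exclusion: 3003 − 679 + 7 = 2331.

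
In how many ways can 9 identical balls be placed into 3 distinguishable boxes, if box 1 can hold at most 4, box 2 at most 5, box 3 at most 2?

By stars and bars, unrestricted non-negative solutions to x_1+…+x_3 = 9 number C(9+2,2) = 55.
Subtract solutions that violate a single cap (substitute x_i' = x_i − (cap_i+1)): x_1 ≥ 5 gives C(6,2) = 15; x_2 ≥ 6 gives C(5,2) = 10; x_3 ≥ 3 gives C(8,2) = 28. Together 53.
Add back pairs where two caps are both exceeded: 0 + 3 + 1 = 4.
By inclusion–exclusion the count is 55 − 53 + 4 = 6.

6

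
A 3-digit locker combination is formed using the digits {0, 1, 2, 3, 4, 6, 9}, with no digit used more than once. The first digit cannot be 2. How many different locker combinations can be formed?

The first digit has 7−1 = 6 choices (anything except 2).
The remaining 2 digits are filled from the other 6 symbols without repetition: 6 × 5 = 30.
Total: 6 × 30 = 180.

180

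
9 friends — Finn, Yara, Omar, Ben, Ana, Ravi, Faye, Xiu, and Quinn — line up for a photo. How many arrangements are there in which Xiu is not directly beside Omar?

282240

There are 9! = 362880 arrangements in all. If Xiu and Omar are adjacent, merging them into one block gives 2·(8)! = 80640 arrangements.
So 362880 − 80640 = 282240 arrangements keep them apart.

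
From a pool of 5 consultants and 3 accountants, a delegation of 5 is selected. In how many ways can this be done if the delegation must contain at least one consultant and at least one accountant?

Total 5-person selections from all 8: C(8,5) = 56.
Selections missing a whole group: no consultants → C(3,5) = 0; no accountants → C(5,5) = 1.
Both groups omitted at once is impossible, so 56 − 1 = 55.

55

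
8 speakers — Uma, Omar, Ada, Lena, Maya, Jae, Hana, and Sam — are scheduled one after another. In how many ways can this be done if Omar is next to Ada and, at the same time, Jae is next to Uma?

2880

Treat {Omar,Ada} as one block (2 orders) and {Jae,Uma} as another (2 orders).
That leaves 6 units to arrange: 2 × 2 × 6! = 4 × 720 = 2880.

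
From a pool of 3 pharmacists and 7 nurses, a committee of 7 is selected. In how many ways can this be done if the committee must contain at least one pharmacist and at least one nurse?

119

With no constraint there are C(10,7) = 120 possible selections.
Selections missing a whole group: no pharmacists → C(7,7) = 1; no nurses → C(3,7) = 0.
Both groups omitted at once is impossible, so 120 − 1 = 119.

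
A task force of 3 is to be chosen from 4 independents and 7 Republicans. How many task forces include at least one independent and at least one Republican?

Total 3-person selections from all 11: C(11,3) = 165.
Subtract selections that omit an entire group: no independents → C(7,3) = 35; no Republicans → C(4,3) = 4.
Both groups omitted at once is impossible, so 165 − 39 = 126.

126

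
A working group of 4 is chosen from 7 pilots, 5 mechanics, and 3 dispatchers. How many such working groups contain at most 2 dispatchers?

1353

Split by how many dispatchers are chosen (0 through 2).
Sum: C(3,0)·C(12,4) + C(3,1)·C(12,3) + C(3,2)·C(12,2) = 495 + 660 + 198 = 1353.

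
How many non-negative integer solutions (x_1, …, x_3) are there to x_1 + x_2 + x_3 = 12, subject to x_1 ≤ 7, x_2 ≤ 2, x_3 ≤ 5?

By stars and bars, unrestricted non-negative solutions to x_1+…+x_3 = 12 number C(12+2,2) = 91.
Subtract solutions that violate a single cap (substitute x_i' = x_i − (cap_i+1)): x_1 ≥ 8 gives C(6,2) = 15; x_2 ≥ 3 gives C(11,2) = 55; x_3 ≥ 6 gives C(8,2) = 28. Together 98.
Add back pairs where two caps are both exceeded: 3 + 0 + 10 = 13.
By inclusion–exclusion the count is 91 − 98 + 13 = 6.

6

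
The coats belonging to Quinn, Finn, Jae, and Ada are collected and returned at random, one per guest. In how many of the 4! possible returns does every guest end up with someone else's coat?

9

This is the derangement count D_4: permutations of 4 items with no fixed point.
By inclusion–exclusion this is Σ_{j=0}^{4} (−1)^j C(4,j)·(4−j)!.
Computing: 24 − 24 + 12 − 4 + 1 = 9.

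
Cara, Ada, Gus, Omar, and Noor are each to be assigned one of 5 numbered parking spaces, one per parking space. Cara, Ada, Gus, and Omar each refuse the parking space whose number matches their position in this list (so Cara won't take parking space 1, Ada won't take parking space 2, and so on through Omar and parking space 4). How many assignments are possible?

Let Aᵢ (for 1 ≤ i ≤ 4) be the placements that put person i in their forbidden parking space. Any j of these fix j positions, leaving (5−j)! ways to fill the rest, and there are C(4,j) ways to pick which j.
By inclusion–exclusion, the number of valid placements is Σ_{j=0}^{4} (−1)^j C(4,j)·(5−j)!.
Computing: 120 − 96 + 36 − 8 + 1 = 53.

53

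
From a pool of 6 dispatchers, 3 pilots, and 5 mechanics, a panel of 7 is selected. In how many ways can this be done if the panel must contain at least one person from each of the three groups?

Unrestricted: C(14,7) = 3432 ways to pick any 7 of the 14.
Subtract selections that omit an entire group: no dispatchers → C(8,7) = 8; no pilots → C(11,7) = 330; no mechanics → C(9,7) = 36.
Add back selections omitting two groups (i.e. drawn from a single group): C(6,7) + C(3,7) + C(5,7) = 0.
By inclusion–exclusion: 3432 − 374 + 0 = 3058.

3058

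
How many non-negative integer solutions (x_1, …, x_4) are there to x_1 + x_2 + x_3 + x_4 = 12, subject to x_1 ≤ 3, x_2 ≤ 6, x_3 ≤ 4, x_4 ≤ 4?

Without the upper bounds there are C(15,3) = 455 ways to split 12 among 4 variables.
Subtract solutions that violate a single cap (substitute x_i' = x_i − (cap_i+1)): x_1 ≥ 4 gives C(11,3) = 165; x_2 ≥ 7 gives C(8,3) = 56; x_3 ≥ 5 gives C(10,3) = 120; x_4 ≥ 5 gives C(10,3) = 120. Together 461.
Add back pairs where two caps are both exceeded: 4 + 20 + 20 + 1 + 1 + 10 = 56.
By inclusion–exclusion the count is 455 − 461 + 56 = 50.

50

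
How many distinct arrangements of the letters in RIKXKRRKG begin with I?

With the first slot taken by I, it remains to arrange the other 8 letters (RKXKRRKG).
Those 8 letters have K appearing 3 times and R appearing 3 times, giving (8)!/(3!·3!) = 1120.

1120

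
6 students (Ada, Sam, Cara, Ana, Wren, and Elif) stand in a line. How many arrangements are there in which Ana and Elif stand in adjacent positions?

240

Place the 4 others and the Ana-Elif pair as 5 objects in a line; the pair has 2 internal arrangements.
That gives 2 × 5! = 2 × 120 = 240.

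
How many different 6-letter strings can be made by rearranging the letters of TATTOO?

The 6 letters of TATTOO have repeats: O appearing twice and T appearing 3 times.
The number of distinct arrangements is 6!/(3!·2!) = 720/12 = 60.

60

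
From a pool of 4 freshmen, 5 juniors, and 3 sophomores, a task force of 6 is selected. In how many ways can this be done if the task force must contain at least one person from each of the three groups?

805

Unrestricted: C(12,6) = 924 ways to pick any 6 of the 12.
Selections missing a whole group: no freshmen → C(8,6) = 28; no juniors → C(7,6) = 7; no sophomores → C(9,6) = 84.
Add back selections omitting two groups (i.e. drawn from a single group): C(4,6) + C(5,6) + C(3,6) = 0.
By inclusion–exclusion: 924 − 119 + 0 = 805.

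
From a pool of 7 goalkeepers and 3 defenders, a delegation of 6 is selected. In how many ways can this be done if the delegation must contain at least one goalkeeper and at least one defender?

Total 6-person selections from all 10: C(10,6) = 210.
Subtract selections that omit an entire group: no goalkeepers → C(3,6) = 0; no defenders → C(7,6) = 7.
Both groups omitted at once is impossible, so 210 − 7 = 203.

203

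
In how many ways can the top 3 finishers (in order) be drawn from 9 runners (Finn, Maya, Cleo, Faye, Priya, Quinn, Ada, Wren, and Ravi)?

This is an ordered selection of 3 from 9: P(9,3).
That gives 9 × 8 × 7 = 504.

504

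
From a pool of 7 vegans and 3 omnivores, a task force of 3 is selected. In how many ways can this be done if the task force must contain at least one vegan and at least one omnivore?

84

Total 3-person selections from all 10: C(10,3) = 120.
Selections missing a whole group: no vegans → C(3,3) = 1; no omnivores → C(7,3) = 35.
Both groups omitted at once is impossible, so 120 − 36 = 84.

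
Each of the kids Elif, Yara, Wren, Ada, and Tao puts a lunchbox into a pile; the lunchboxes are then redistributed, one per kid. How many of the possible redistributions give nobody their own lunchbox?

44

This is the derangement count D_5: permutations of 5 items with no fixed point.
By inclusion–exclusion this is Σ_{j=0}^{5} (−1)^j C(5,j)·(5−j)!.
Computing: 120 − 120 + 60 − 20 + 5 − 1 = 44.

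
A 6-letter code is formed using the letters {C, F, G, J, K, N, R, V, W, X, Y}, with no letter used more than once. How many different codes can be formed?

332640

With no repetition, fill the 6 letters in order: 11 choices, then 10, down to 6.
That product is 11 × 10 × 9 × 8 × 7 × 6 = 332640.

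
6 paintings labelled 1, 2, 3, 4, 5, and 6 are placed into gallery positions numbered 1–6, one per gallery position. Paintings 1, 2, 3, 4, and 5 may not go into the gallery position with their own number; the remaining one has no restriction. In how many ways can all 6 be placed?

309

Let Aᵢ (for 1 ≤ i ≤ 5) be the placements that put painting i in its forbidden gallery position. Any j of these fix j positions, leaving (6−j)! ways to fill the rest, and there are C(5,j) ways to pick which j.
By inclusion–exclusion, the number of valid placements is Σ_{j=0}^{5} (−1)^j C(5,j)·(6−j)!.
Computing: 720 − 600 + 240 − 60 + 10 − 1 = 309.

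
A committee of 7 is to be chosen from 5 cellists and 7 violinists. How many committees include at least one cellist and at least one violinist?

791

With no constraint there are C(12,7) = 792 possible selections.
Selections missing a whole group: no cellists → C(7,7) = 1; no violinists → C(5,7) = 0.
Both groups omitted at once is impossible, so 792 − 1 = 791.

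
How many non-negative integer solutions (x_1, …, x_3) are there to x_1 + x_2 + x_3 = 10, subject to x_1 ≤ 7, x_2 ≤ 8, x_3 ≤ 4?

36

Ignoring the caps, the number of non-negative solutions to x_1+…+x_3 = 10 is C(12,2) = 66.
Subtract solutions that violate a single cap (substitute x_i' = x_i − (cap_i+1)): x_1 ≥ 8 gives C(4,2) = 6; x_2 ≥ 9 gives C(3,2) = 3; x_3 ≥ 5 gives C(7,2) = 21. Together 30.
No two caps can be exceeded simultaneously, so the pair terms are all 0.
By inclusion–exclusion the count is 66 − 30 + 0 = 36.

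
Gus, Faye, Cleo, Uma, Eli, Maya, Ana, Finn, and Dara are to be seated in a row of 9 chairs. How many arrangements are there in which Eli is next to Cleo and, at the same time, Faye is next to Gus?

Treat {Eli,Cleo} as one block (2 orders) and {Faye,Gus} as another (2 orders).
That leaves 7 units to arrange: 2 × 2 × 7! = 4 × 5040 = 20160.

20160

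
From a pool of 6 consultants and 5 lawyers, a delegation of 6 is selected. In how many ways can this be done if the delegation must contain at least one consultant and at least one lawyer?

461

Unrestricted: C(11,6) = 462 ways to pick any 6 of the 11.
Selections missing a whole group: no consultants → C(5,6) = 0; no lawyers → C(6,6) = 1.
Both groups omitted at once is impossible, so 462 − 1 = 461.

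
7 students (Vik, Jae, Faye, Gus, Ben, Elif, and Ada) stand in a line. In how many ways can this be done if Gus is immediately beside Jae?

Place the 5 others and the Gus-Jae pair as 6 objects in a line; the pair has 2 internal arrangements.
So the count is 2·(6)! = 1440.

1440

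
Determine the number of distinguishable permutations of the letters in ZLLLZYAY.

1680

The 8 letters of ZLLLZYAY have repeats: L appearing 3 times, Y appearing twice, and Z appearing twice.
So there are 8! / (3!·2!·2!) = 1680 distinguishable arrangements.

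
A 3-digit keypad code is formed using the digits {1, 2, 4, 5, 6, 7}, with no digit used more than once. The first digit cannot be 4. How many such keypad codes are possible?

100

The first digit has 6−1 = 5 choices (anything except 4).
The remaining 2 digits are filled from the other 5 symbols without repetition: 5 × 4 = 20.
Total: 5 × 20 = 100.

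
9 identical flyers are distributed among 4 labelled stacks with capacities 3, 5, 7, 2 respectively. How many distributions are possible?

67

Ignoring the caps, the number of non-negative solutions to x_1+…+x_4 = 9 is C(12,3) = 220.
Subtract solutions that violate a single cap (substitute x_i' = x_i − (cap_i+1)): x_1 ≥ 4 gives C(8,3) = 56; x_2 ≥ 6 gives C(6,3) = 20; x_3 ≥ 8 gives C(4,3) = 4; x_4 ≥ 3 gives C(9,3) = 84. Together 164.
Add back pairs where two caps are both exceeded: 0 + 0 + 10 + 0 + 1 + 0 = 11.
By inclusion–exclusion the count is 220 − 164 + 11 = 67.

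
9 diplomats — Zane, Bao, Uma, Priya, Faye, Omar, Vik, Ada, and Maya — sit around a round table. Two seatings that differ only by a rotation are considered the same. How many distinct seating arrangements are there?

40320

Around a circle, 9 distinct people have 9!/9 = (8)! = 40320 rotationally distinct seatings.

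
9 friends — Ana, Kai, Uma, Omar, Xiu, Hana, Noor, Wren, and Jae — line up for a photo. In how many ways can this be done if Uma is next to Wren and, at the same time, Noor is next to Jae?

Treat {Uma,Wren} as one block (2 orders) and {Noor,Jae} as another (2 orders).
That leaves 7 units to arrange: 2 × 2 × 7! = 4 × 5040 = 20160.

20160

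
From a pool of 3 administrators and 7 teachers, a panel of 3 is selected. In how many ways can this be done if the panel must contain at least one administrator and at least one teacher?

Total 3-person selections from all 10: C(10,3) = 120.
Subtract selections that omit an entire group: no administrators → C(7,3) = 35; no teachers → C(3,3) = 1.
Both groups omitted at once is impossible, so 120 − 36 = 84.

84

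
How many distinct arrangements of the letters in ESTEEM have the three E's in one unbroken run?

24

Treat the 3 copies of E as a single block. The multiset to arrange is then {EEE, M, S, T}, 4 items in all.
All 4 items are distinct, so there are (4)! = 24 arrangements.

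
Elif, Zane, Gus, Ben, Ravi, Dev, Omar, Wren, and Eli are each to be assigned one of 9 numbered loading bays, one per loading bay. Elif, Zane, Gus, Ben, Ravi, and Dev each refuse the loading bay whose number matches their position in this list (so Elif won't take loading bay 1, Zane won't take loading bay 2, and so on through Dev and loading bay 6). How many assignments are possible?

Let Aᵢ (for 1 ≤ i ≤ 6) be the placements that put person i in their forbidden loading bay. Any j of these fix j positions, leaving (9−j)! ways to fill the rest, and there are C(6,j) ways to pick which j.
By inclusion–exclusion, the number of valid placements is Σ_{j=0}^{6} (−1)^j C(6,j)·(9−j)!.
Computing: 362880 − 241920 + 75600 − 14400 + 1800 − 144 + 6 = 183822.

183822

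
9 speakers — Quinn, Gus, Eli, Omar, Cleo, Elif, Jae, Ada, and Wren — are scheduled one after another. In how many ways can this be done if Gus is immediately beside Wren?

80640

Glue Gus and Wren into one block (2 internal orders), leaving 8 units to arrange in a row.
That gives 2 × 8! = 2 × 40320 = 80640.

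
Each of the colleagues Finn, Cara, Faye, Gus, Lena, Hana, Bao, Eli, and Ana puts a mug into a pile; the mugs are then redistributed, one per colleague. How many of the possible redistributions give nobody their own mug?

Count assignments avoiding every fixed point. For any j of the 9 colleagues fixed to their own mug, the other 9−j can be arranged in (9−j)! ways.
By inclusion–exclusion this is Σ_{j=0}^{9} (−1)^j C(9,j)·(9−j)!.
Computing: 362880 − 362880 + 181440 − 60480 + 15120 − 3024 + 504 − 72 + 9 − 1 = 133496.

133496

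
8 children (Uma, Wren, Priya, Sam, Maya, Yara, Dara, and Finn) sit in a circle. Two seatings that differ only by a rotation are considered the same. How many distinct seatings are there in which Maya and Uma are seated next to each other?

Treat {Maya, Uma} as one unit (2 internal orders) and seat the resulting 7 units around the table: (6)! circular arrangements.
So 2 × (6)! = 2 × 720 = 1440.

1440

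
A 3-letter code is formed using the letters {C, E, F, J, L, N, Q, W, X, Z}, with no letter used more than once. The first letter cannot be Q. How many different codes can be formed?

The first letter has 10−1 = 9 choices (anything except Q).
The remaining 2 letters are filled from the other 9 symbols without repetition: 9 × 8 = 72.
Total: 9 × 72 = 648.

648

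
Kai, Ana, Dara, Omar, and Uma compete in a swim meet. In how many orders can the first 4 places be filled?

There are 5 choices for 1st place, 4 for 2nd, and so on down to 2 for position 4.
That gives 5 × 4 × 3 × 2 = 120.

120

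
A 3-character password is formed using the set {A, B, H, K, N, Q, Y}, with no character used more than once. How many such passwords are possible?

With no repetition, fill the 3 characters in order: 7 choices, then 6, down to 5.
That product is 7 × 6 × 5 = 210.

210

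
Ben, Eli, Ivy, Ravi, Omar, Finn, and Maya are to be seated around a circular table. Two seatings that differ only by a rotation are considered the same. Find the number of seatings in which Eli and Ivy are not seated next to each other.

480

Without the restriction there are (6)! = 720 seatings.
Those with Eli next to Ivy: fuse the pair into one unit and seat 6 units around a circle — 2·(5)! = 240.
Subtracting, 720 − 240 = 480.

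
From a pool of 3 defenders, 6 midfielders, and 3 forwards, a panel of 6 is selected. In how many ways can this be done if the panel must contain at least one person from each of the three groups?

756

Total 6-person selections from all 12: C(12,6) = 924.
Selections missing a whole group: no defenders → C(9,6) = 84; no midfielders → C(6,6) = 1; no forwards → C(9,6) = 84.
Add back selections omitting two groups (i.e. drawn from a single group): C(3,6) + C(6,6) + C(3,6) = 1.
By inclusion–exclusion: 924 − 169 + 1 = 756.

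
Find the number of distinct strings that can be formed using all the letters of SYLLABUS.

10080

Letter multiplicities in SYLLABUS: A×1, B×1, L×2, S×2, U×1, Y×1.
So there are 8! / (2!·2!) = 10080 distinguishable arrangements.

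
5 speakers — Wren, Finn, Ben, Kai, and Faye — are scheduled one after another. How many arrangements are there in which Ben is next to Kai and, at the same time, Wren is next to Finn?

Treat {Ben,Kai} as one block (2 orders) and {Wren,Finn} as another (2 orders).
That leaves 3 units to arrange: 2 × 2 × 3! = 4 × 6 = 24.

24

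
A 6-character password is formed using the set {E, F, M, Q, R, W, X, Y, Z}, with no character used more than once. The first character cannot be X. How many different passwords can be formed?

The first character has 9−1 = 8 choices (anything except X).
The remaining 5 characters are filled from the other 8 symbols without repetition: 8 × 7 × 6 × 5 × 4 = 6720.
Total: 8 × 6720 = 53760.

53760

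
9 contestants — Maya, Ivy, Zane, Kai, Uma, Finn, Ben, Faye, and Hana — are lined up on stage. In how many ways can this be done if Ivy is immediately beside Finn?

80640

Place the 7 others and the Ivy-Finn pair as 8 objects in a line; the pair has 2 internal arrangements.
That gives 2 × 8! = 2 × 40320 = 80640.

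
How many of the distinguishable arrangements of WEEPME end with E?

With the last slot taken by E, it remains to arrange the other 5 letters (WEPME).
Those 5 letters have E appearing twice, giving (5)!/(2!) = 60.

60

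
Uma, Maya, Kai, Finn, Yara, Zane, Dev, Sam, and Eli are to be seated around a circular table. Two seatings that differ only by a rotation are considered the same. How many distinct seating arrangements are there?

Seat Uma anywhere (absorbing the rotational symmetry), then permute the other 8: (8)! = 40320.

40320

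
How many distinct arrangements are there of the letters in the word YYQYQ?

The 5 letters of YYQYQ have repeats: Q appearing twice and Y appearing 3 times.
So there are 5! / (3!·2!) = 10 distinguishable arrangements.

10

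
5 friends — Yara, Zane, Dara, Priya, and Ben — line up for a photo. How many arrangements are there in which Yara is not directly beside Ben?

Of the 5! = 120 arrangements, those with Yara and Ben adjacent number 2 × 4! = 48 (treat the pair as a block with 2 internal orders).
Complementary counting: 120 − 48 = 72.

72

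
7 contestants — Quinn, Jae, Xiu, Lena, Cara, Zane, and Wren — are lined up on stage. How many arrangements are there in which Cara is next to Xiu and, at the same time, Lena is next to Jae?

Treat {Cara,Xiu} as one block (2 orders) and {Lena,Jae} as another (2 orders).
That leaves 5 units to arrange: 2 × 2 × 5! = 4 × 120 = 480.

480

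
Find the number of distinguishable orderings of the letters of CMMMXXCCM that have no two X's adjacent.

Total arrangements of CMMMXXCCM: 9!/(4!·3!·2!) = 1260.
Arrangements with the X's together: treat XX as one letter, giving (8)!/(4!·3!) = 280.
Hence 1260 − 280 = 980.

980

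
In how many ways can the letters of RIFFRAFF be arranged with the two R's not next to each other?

630

Total arrangements of RIFFRAFF: 8!/(4!·2!) = 840.
Arrangements with the R's together: treat RR as one letter, giving (7)!/(4!) = 210.
Subtracting, 840 − 210 = 630 arrangements keep the R's apart.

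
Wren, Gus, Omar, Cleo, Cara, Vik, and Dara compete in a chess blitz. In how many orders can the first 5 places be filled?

There are 7 choices for 1st place, 6 for 2nd, and so on down to 3 for position 5.
That gives 7 × 6 × 5 × 4 × 3 = 2520.

2520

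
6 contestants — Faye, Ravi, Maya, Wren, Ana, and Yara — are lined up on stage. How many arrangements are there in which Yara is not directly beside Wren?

There are 6! = 720 arrangements in all. If Yara and Wren are adjacent, merging them into one block gives 2·(5)! = 240 arrangements.
Complementary counting: 720 − 240 = 480.

480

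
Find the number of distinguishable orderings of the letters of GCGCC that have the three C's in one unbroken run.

Treat the 3 copies of C as a single block. The multiset to arrange is then {CCC, G, G}, 3 items in all.
That gives (3)!/(2!) = 3 arrangements.

3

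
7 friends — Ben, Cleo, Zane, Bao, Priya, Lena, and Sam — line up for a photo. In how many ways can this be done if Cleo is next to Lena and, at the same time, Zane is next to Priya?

Treat {Cleo,Lena} as one block (2 orders) and {Zane,Priya} as another (2 orders).
That leaves 5 units to arrange: 2 × 2 × 5! = 4 × 120 = 480.

480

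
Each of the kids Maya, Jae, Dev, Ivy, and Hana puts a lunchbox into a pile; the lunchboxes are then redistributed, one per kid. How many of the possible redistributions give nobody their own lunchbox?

44

This is the derangement count D_5: permutations of 5 items with no fixed point.
By inclusion–exclusion this is Σ_{j=0}^{5} (−1)^j C(5,j)·(5−j)!.
Computing: 120 − 120 + 60 − 20 + 5 − 1 = 44.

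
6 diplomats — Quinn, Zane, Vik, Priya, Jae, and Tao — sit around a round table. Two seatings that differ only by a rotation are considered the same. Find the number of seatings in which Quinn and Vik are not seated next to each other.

72

All circular seatings of 6 people number (5)! = 120.
Those with Quinn next to Vik: fuse the pair into one unit and seat 5 units around a circle — 2·(4)! = 48.
Subtracting, 120 − 48 = 72.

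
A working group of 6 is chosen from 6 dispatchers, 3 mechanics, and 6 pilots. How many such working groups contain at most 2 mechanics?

Split by how many mechanics are chosen (0 through 2).
Sum: C(3,0)·C(12,6) + C(3,1)·C(12,5) + C(3,2)·C(12,4) = 924 + 2376 + 1485 = 4785.

4785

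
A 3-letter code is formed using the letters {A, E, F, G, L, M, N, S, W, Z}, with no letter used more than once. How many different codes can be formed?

720

Choose and order 3 of the 10 symbols: the first letter has 10 options, the next 9, then 8.
10 × 9 × 8 = 720.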